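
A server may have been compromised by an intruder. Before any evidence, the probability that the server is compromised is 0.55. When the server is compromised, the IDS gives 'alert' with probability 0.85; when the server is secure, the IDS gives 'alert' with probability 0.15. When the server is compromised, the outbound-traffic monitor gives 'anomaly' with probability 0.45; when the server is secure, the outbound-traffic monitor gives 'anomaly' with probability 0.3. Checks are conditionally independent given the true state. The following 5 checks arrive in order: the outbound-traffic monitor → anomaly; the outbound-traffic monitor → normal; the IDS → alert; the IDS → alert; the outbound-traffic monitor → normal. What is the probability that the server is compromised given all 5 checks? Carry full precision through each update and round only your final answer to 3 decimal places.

Each posterior becomes the prior for the next update.
After the outbound-traffic monitor='anomaly': P(compromised) = 0.45·0.5500 / (0.45·0.5500 + 0.3·0.4500) ≈ 0.6471
After the outbound-traffic monitor='normal': P(compromised) = 0.55·0.6471 / (0.55·0.6471 + 0.7·0.3529) ≈ 0.5902
After the IDS='alert': P(compromised) = 0.85·0.5902 / (0.85·0.5902 + 0.15·0.4098) ≈ 0.8909
After the IDS='alert': P(compromised) = 0.85·0.8909 / (0.85·0.8909 + 0.15·0.1091) ≈ 0.9788
After the outbound-traffic monitor='normal': P(compromised) = 0.55·0.9788 / (0.55·0.9788 + 0.7·0.0212) ≈ 0.9732

0.973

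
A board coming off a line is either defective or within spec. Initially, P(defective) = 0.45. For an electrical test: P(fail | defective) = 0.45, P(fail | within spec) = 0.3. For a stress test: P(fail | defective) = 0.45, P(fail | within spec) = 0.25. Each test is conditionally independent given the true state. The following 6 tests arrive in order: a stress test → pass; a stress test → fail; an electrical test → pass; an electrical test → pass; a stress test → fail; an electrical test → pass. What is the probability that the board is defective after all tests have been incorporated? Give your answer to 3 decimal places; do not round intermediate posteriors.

After a stress test='pass': P(defective) = 0.55·0.4500 / (0.55·0.4500 + 0.75·0.5500) ≈ 0.3750
After a stress test='fail': P(defective) = 0.45·0.3750 / (0.45·0.3750 + 0.25·0.6250) ≈ 0.5192
After an electrical test='pass': P(defective) = 0.55·0.5192 / (0.55·0.5192 + 0.7·0.4808) ≈ 0.4590
After an electrical test='pass': P(defective) = 0.55·0.4590 / (0.55·0.4590 + 0.7·0.5410) ≈ 0.4000
After a stress test='fail': P(defective) = 0.45·0.4000 / (0.45·0.4000 + 0.25·0.6000) ≈ 0.5455
After an electrical test='pass': P(defective) = 0.55·0.5455 / (0.55·0.5455 + 0.7·0.4545) ≈ 0.4853

0.485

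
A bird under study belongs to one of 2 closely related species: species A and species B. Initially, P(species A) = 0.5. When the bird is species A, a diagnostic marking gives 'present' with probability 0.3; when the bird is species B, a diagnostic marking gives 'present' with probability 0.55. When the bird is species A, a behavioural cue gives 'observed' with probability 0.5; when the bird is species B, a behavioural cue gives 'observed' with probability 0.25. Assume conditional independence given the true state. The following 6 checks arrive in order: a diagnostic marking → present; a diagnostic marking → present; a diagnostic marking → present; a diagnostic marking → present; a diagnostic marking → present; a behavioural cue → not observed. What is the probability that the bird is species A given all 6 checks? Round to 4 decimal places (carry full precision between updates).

After a diagnostic marking='present': P(species A) = 0.3·0.5000 / (0.3·0.5000 + 0.55·0.5000) ≈ 0.3529
After a diagnostic marking='present': P(species A) = 0.3·0.3529 / (0.3·0.3529 + 0.55·0.6471) ≈ 0.2293
After a diagnostic marking='present': P(species A) = 0.3·0.2293 / (0.3·0.2293 + 0.55·0.7707) ≈ 0.1396
After a diagnostic marking='present': P(species A) = 0.3·0.1396 / (0.3·0.1396 + 0.55·0.8604) ≈ 0.0813
After a diagnostic marking='present': P(species A) = 0.3·0.0813 / (0.3·0.0813 + 0.55·0.9187) ≈ 0.0461
After a behavioural cue='not observed': P(species A) = 0.5·0.0461 / (0.5·0.0461 + 0.75·0.9539) ≈ 0.0312

0.0312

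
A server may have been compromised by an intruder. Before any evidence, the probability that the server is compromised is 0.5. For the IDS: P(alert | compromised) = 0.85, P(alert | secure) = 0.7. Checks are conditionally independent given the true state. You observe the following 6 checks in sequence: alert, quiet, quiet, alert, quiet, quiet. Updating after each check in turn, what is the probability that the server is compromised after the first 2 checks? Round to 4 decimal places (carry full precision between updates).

0.3778

After 'alert': P(compromised) = 0.85·0.5000 / (0.85·0.5000 + 0.7·0.5000) ≈ 0.5484
After 'quiet': P(compromised) = 0.15·0.5484 / (0.15·0.5484 + 0.3·0.4516) ≈ 0.3778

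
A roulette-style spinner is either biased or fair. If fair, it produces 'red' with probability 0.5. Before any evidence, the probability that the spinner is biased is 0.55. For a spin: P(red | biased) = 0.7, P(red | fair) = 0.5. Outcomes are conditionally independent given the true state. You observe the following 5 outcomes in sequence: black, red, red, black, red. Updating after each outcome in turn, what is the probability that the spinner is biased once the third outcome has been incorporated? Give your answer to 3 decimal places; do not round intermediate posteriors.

After 'black': P(biased) = 0.3·0.5500 / (0.3·0.5500 + 0.5·0.4500) ≈ 0.4231
After 'red': P(biased) = 0.7·0.4231 / (0.7·0.4231 + 0.5·0.5769) ≈ 0.5066
After 'red': P(biased) = 0.7·0.5066 / (0.7·0.5066 + 0.5·0.4934) ≈ 0.5897

0.590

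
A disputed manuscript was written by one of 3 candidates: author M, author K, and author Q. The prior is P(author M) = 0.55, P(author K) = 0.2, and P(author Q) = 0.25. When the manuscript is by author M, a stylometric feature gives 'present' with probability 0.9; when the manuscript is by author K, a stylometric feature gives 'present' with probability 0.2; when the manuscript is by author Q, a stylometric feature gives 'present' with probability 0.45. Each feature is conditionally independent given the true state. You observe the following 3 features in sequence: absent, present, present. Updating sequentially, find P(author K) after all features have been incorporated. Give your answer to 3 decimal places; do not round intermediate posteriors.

0.081

Apply Bayes' rule sequentially, carrying P(author K) forward.
After 'absent': normaliser = 0.1·0.5500 + 0.8·0.2000 + 0.55·0.2500; P(author M) ≈ 0.1560, P(author K) ≈ 0.4539, P(author Q) ≈ 0.3901
After 'present': normaliser = 0.9·0.1560 + 0.2·0.4539 + 0.45·0.3901; P(author M) ≈ 0.3452, P(author K) ≈ 0.2232, P(author Q) ≈ 0.4316
After 'present': normaliser = 0.9·0.3452 + 0.2·0.2232 + 0.45·0.4316; P(author M) ≈ 0.5654, P(author K) ≈ 0.0812, P(author Q) ≈ 0.3534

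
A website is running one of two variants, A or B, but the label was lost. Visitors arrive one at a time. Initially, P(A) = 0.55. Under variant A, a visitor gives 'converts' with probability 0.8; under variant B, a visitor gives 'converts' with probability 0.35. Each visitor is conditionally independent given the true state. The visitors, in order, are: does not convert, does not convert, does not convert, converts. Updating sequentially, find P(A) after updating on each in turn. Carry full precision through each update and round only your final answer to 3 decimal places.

0.075

Each posterior becomes the prior for the next update.
After 'does not convert': P(A) = 0.2·0.5500 / (0.2·0.5500 + 0.65·0.4500) ≈ 0.2733
After 'does not convert': P(A) = 0.2·0.2733 / (0.2·0.2733 + 0.65·0.7267) ≈ 0.1037
After 'does not convert': P(A) = 0.2·0.1037 / (0.2·0.1037 + 0.65·0.8963) ≈ 0.0344
After 'converts': P(A) = 0.8·0.0344 / (0.8·0.0344 + 0.35·0.9656) ≈ 0.0753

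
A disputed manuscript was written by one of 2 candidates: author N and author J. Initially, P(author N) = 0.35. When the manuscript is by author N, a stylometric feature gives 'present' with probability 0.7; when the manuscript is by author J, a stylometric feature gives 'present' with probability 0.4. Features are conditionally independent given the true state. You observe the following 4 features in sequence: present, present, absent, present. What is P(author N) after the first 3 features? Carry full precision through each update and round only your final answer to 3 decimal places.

Apply Bayes' rule sequentially, carrying P(author N) forward.
After 'present': P(author N) = 0.7·0.3500 / (0.7·0.3500 + 0.4·0.6500) ≈ 0.4851
After 'present': P(author N) = 0.7·0.4851 / (0.7·0.4851 + 0.4·0.5149) ≈ 0.6225
After 'absent': P(author N) = 0.3·0.6225 / (0.3·0.6225 + 0.6·0.3775) ≈ 0.4519

0.452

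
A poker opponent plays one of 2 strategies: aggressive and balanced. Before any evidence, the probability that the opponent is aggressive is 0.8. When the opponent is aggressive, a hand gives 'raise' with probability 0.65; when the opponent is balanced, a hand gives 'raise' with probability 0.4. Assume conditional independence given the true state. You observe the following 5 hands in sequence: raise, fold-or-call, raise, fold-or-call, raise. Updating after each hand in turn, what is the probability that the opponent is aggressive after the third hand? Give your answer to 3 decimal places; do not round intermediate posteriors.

Each posterior becomes the prior for the next update.
After 'raise': P(aggressive) = 0.65·0.8000 / (0.65·0.8000 + 0.4·0.2000) ≈ 0.8667
After 'fold-or-call': P(aggressive) = 0.35·0.8667 / (0.35·0.8667 + 0.6·0.1333) ≈ 0.7913
After 'raise': P(aggressive) = 0.65·0.7913 / (0.65·0.7913 + 0.4·0.2087) ≈ 0.8604

0.860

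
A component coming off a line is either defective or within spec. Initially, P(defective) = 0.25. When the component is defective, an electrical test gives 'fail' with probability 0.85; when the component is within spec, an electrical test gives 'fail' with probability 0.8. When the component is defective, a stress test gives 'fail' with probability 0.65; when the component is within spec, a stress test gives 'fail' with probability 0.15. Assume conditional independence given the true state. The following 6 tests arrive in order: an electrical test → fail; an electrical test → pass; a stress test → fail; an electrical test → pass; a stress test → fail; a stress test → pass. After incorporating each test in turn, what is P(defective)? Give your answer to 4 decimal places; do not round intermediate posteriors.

After an electrical test='fail': P(defective) = 0.85·0.2500 / (0.85·0.2500 + 0.8·0.7500) ≈ 0.2615
After an electrical test='pass': P(defective) = 0.15·0.2615 / (0.15·0.2615 + 0.2·0.7385) ≈ 0.2099
After a stress test='fail': P(defective) = 0.65·0.2099 / (0.65·0.2099 + 0.15·0.7901) ≈ 0.5351
After an electrical test='pass': P(defective) = 0.15·0.5351 / (0.15·0.5351 + 0.2·0.4649) ≈ 0.4633
After a stress test='fail': P(defective) = 0.65·0.4633 / (0.65·0.4633 + 0.15·0.5367) ≈ 0.7891
After a stress test='pass': P(defective) = 0.35·0.7891 / (0.35·0.7891 + 0.85·0.2109) ≈ 0.6064

0.6064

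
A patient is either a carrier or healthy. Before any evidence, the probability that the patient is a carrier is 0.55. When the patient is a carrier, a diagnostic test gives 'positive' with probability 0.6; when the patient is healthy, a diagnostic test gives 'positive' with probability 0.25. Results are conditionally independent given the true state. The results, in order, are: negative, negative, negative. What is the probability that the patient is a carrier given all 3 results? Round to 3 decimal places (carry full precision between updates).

0.156

Each posterior becomes the prior for the next update.
After 'negative': P(carrier) = 0.4·0.5500 / (0.4·0.5500 + 0.75·0.4500) ≈ 0.3946
After 'negative': P(carrier) = 0.4·0.3946 / (0.4·0.3946 + 0.75·0.6054) ≈ 0.2580
After 'negative': P(carrier) = 0.4·0.2580 / (0.4·0.2580 + 0.75·0.7420) ≈ 0.1564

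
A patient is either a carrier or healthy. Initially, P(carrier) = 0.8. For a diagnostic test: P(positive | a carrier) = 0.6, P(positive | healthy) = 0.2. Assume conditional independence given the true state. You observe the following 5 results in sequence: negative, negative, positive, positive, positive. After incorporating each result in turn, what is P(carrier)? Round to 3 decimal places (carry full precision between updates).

0.964

After 'negative': P(carrier) = 0.4·0.8000 / (0.4·0.8000 + 0.8·0.2000) ≈ 0.6667
After 'negative': P(carrier) = 0.4·0.6667 / (0.4·0.6667 + 0.8·0.3333) ≈ 0.5000
After 'positive': P(carrier) = 0.6·0.5000 / (0.6·0.5000 + 0.2·0.5000) ≈ 0.7500
After 'positive': P(carrier) = 0.6·0.7500 / (0.6·0.7500 + 0.2·0.2500) ≈ 0.9000
After 'positive': P(carrier) = 0.6·0.9000 / (0.6·0.9000 + 0.2·0.1000) ≈ 0.9643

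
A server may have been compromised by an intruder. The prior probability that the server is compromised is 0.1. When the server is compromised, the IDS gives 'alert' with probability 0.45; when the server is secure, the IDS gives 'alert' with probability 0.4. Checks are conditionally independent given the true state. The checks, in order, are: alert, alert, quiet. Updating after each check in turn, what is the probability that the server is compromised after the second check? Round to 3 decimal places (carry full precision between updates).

After 'alert': P(compromised) = 0.45·0.1000 / (0.45·0.1000 + 0.4·0.9000) ≈ 0.1111
After 'alert': P(compromised) = 0.45·0.1111 / (0.45·0.1111 + 0.4·0.8889) ≈ 0.1233

0.123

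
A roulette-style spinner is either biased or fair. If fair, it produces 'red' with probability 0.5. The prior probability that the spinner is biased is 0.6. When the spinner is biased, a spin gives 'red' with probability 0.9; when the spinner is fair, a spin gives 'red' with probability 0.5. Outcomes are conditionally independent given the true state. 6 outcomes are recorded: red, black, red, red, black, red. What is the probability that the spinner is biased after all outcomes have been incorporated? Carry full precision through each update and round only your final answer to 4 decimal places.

After 'red': P(biased) = 0.9·0.6000 / (0.9·0.6000 + 0.5·0.4000) ≈ 0.7297
After 'black': P(biased) = 0.1·0.7297 / (0.1·0.7297 + 0.5·0.2703) ≈ 0.3506
After 'red': P(biased) = 0.9·0.3506 / (0.9·0.3506 + 0.5·0.6494) ≈ 0.4929
After 'red': P(biased) = 0.9·0.4929 / (0.9·0.4929 + 0.5·0.5071) ≈ 0.6363
After 'black': P(biased) = 0.1·0.6363 / (0.1·0.6363 + 0.5·0.3637) ≈ 0.2592
After 'red': P(biased) = 0.9·0.2592 / (0.9·0.2592 + 0.5·0.7408) ≈ 0.3864

0.3864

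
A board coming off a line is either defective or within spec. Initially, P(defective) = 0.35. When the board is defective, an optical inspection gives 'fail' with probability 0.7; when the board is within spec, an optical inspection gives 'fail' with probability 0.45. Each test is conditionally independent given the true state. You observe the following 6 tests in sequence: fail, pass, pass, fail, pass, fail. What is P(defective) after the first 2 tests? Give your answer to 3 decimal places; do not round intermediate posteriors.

0.314

After 'fail': P(defective) = 0.7·0.3500 / (0.7·0.3500 + 0.45·0.6500) ≈ 0.4558
After 'pass': P(defective) = 0.3·0.4558 / (0.3·0.4558 + 0.55·0.5442) ≈ 0.3136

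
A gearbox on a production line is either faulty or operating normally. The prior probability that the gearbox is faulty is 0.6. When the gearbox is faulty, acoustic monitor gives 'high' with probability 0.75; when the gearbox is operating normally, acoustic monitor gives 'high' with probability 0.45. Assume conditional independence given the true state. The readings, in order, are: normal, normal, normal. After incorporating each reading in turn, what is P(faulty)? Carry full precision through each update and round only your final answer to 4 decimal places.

Apply Bayes' rule sequentially, carrying P(faulty) forward.
After 'normal': P(faulty) = 0.25·0.6000 / (0.25·0.6000 + 0.55·0.4000) ≈ 0.4054
After 'normal': P(faulty) = 0.25·0.4054 / (0.25·0.4054 + 0.55·0.5946) ≈ 0.2366
After 'normal': P(faulty) = 0.25·0.2366 / (0.25·0.2366 + 0.55·0.7634) ≈ 0.1235

0.1235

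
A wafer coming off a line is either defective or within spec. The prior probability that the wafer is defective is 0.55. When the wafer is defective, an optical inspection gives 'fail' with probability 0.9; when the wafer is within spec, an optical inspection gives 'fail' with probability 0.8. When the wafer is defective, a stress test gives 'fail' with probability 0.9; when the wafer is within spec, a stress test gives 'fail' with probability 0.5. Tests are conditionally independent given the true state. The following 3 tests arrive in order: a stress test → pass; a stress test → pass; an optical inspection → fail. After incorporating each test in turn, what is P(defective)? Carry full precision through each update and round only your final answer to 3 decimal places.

0.052

After a stress test='pass': P(defective) = 0.1·0.5500 / (0.1·0.5500 + 0.5·0.4500) ≈ 0.1964
After a stress test='pass': P(defective) = 0.1·0.1964 / (0.1·0.1964 + 0.5·0.8036) ≈ 0.0466
After an optical inspection='fail': P(defective) = 0.9·0.0466 / (0.9·0.0466 + 0.8·0.9534) ≈ 0.0521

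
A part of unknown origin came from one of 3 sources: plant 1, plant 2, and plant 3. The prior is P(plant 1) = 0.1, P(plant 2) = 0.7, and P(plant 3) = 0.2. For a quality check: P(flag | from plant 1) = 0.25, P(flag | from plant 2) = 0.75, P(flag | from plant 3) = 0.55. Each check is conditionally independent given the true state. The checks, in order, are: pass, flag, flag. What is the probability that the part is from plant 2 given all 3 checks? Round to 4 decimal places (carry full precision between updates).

Each posterior becomes the prior for the next update.
After 'pass': normaliser = 0.75·0.1000 + 0.25·0.7000 + 0.45·0.2000; P(plant 1) ≈ 0.2206, P(plant 2) ≈ 0.5147, P(plant 3) ≈ 0.2647
After 'flag': normaliser = 0.25·0.2206 + 0.75·0.5147 + 0.55·0.2647; P(plant 1) ≈ 0.0940, P(plant 2) ≈ 0.6579, P(plant 3) ≈ 0.2481
After 'flag': normaliser = 0.25·0.0940 + 0.75·0.6579 + 0.55·0.2481; P(plant 1) ≈ 0.0360, P(plant 2) ≈ 0.7552, P(plant 3) ≈ 0.2089

0.7552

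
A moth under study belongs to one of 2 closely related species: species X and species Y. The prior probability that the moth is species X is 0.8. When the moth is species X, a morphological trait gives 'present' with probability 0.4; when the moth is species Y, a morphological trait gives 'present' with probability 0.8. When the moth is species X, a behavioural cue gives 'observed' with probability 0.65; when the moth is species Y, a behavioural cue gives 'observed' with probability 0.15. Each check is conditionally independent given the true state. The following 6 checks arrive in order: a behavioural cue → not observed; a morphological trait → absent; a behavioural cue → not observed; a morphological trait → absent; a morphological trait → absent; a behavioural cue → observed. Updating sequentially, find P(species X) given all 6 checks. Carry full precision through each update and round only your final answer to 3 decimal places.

0.988

Each posterior becomes the prior for the next update.
After a behavioural cue='not observed': P(species X) = 0.35·0.8000 / (0.35·0.8000 + 0.85·0.2000) ≈ 0.6222
After a morphological trait='absent': P(species X) = 0.6·0.6222 / (0.6·0.6222 + 0.2·0.3778) ≈ 0.8317
After a behavioural cue='not observed': P(species X) = 0.35·0.8317 / (0.35·0.8317 + 0.85·0.1683) ≈ 0.6705
After a morphological trait='absent': P(species X) = 0.6·0.6705 / (0.6·0.6705 + 0.2·0.3295) ≈ 0.8592
After a morphological trait='absent': P(species X) = 0.6·0.8592 / (0.6·0.8592 + 0.2·0.1408) ≈ 0.9482
After a behavioural cue='observed': P(species X) = 0.65·0.9482 / (0.65·0.9482 + 0.15·0.0518) ≈ 0.9876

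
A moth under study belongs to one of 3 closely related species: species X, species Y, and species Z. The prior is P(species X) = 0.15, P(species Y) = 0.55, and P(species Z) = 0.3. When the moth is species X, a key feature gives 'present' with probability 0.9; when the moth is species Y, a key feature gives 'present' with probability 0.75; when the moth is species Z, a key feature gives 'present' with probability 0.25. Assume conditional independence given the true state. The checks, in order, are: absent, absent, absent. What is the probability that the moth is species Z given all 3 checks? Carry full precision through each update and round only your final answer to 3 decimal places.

0.935

Apply Bayes' rule sequentially, carrying P(species Z) forward.
After 'absent': normaliser = 0.1·0.1500 + 0.25·0.5500 + 0.75·0.3000; P(species X) ≈ 0.0397, P(species Y) ≈ 0.3642, P(species Z) ≈ 0.5960
After 'absent': normaliser = 0.1·0.0397 + 0.25·0.3642 + 0.75·0.5960; P(species X) ≈ 0.0073, P(species Y) ≈ 0.1680, P(species Z) ≈ 0.8247
After 'absent': normaliser = 0.1·0.0073 + 0.25·0.1680 + 0.75·0.8247; P(species X) ≈ 0.0011, P(species Y) ≈ 0.0635, P(species Z) ≈ 0.9354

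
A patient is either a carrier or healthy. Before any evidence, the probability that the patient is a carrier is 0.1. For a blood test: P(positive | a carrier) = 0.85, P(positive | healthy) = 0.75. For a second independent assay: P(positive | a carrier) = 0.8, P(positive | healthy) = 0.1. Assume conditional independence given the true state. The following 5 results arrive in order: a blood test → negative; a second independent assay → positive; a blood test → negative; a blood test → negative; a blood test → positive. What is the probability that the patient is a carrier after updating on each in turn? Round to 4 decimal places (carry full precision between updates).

0.1787

Apply Bayes' rule sequentially, carrying P(carrier) forward.
After a blood test='negative': P(carrier) = 0.15·0.1000 / (0.15·0.1000 + 0.25·0.9000) ≈ 0.0625
After a second independent assay='positive': P(carrier) = 0.8·0.0625 / (0.8·0.0625 + 0.1·0.9375) ≈ 0.3478
After a blood test='negative': P(carrier) = 0.15·0.3478 / (0.15·0.3478 + 0.25·0.6522) ≈ 0.2424
After a blood test='negative': P(carrier) = 0.15·0.2424 / (0.15·0.2424 + 0.25·0.7576) ≈ 0.1611
After a blood test='positive': P(carrier) = 0.85·0.1611 / (0.85·0.1611 + 0.75·0.8389) ≈ 0.1787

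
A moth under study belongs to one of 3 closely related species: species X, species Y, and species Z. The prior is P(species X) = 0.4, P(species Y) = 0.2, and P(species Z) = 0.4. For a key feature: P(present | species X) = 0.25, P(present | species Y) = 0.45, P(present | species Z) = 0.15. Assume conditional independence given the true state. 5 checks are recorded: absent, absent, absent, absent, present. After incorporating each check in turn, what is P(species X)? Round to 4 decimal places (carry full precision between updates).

0.4444

Apply Bayes' rule sequentially, carrying P(species X) forward.
After 'absent': normaliser = 0.75·0.4000 + 0.55·0.2000 + 0.85·0.4000; P(species X) ≈ 0.4000, P(species Y) ≈ 0.1467, P(species Z) ≈ 0.4533
After 'absent': normaliser = 0.75·0.4000 + 0.55·0.1467 + 0.85·0.4533; P(species X) ≈ 0.3916, P(species Y) ≈ 0.1053, P(species Z) ≈ 0.5030
After 'absent': normaliser = 0.75·0.3916 + 0.55·0.1053 + 0.85·0.5030; P(species X) ≈ 0.3769, P(species Y) ≈ 0.0743, P(species Z) ≈ 0.5487
After 'absent': normaliser = 0.75·0.3769 + 0.55·0.0743 + 0.85·0.5487; P(species X) ≈ 0.3579, P(species Y) ≈ 0.0517, P(species Z) ≈ 0.5904
After 'present': normaliser = 0.25·0.3579 + 0.45·0.0517 + 0.15·0.5904; P(species X) ≈ 0.4444, P(species Y) ≈ 0.1157, P(species Z) ≈ 0.4399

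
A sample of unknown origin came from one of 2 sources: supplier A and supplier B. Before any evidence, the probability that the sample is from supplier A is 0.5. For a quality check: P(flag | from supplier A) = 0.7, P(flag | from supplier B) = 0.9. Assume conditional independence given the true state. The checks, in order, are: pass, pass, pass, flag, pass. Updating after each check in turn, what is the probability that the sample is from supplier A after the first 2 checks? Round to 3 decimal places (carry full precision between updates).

0.900

After 'pass': P(supplier A) = 0.3·0.5000 / (0.3·0.5000 + 0.1·0.5000) ≈ 0.7500
After 'pass': P(supplier A) = 0.3·0.7500 / (0.3·0.7500 + 0.1·0.2500) ≈ 0.9000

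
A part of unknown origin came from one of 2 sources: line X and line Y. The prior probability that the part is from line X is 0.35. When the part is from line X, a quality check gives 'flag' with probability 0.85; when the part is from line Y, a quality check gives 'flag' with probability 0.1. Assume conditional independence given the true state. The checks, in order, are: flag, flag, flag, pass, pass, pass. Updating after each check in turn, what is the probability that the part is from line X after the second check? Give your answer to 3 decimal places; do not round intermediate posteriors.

0.975

After 'flag': P(line X) = 0.85·0.3500 / (0.85·0.3500 + 0.1·0.6500) ≈ 0.8207
After 'flag': P(line X) = 0.85·0.8207 / (0.85·0.8207 + 0.1·0.1793) ≈ 0.9749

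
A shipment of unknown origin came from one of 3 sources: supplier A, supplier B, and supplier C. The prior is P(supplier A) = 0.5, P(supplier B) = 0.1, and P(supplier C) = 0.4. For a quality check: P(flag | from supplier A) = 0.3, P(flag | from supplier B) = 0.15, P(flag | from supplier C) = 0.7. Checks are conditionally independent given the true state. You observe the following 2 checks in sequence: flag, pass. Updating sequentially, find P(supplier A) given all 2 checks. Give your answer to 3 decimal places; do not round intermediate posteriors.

0.520

After 'flag': normaliser = 0.3·0.5000 + 0.15·0.1000 + 0.7·0.4000; P(supplier A) ≈ 0.3371, P(supplier B) ≈ 0.0337, P(supplier C) ≈ 0.6292
After 'pass': normaliser = 0.7·0.3371 + 0.85·0.0337 + 0.3·0.6292; P(supplier A) ≈ 0.5204, P(supplier B) ≈ 0.0632, P(supplier C) ≈ 0.4164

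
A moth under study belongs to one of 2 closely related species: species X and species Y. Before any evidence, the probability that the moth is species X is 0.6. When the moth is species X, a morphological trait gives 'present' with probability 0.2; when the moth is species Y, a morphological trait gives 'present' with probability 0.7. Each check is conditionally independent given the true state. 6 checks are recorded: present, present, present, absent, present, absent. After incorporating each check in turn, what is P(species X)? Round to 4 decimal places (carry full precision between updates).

0.0664

Each posterior becomes the prior for the next update.
After 'present': P(species X) = 0.2·0.6000 / (0.2·0.6000 + 0.7·0.4000) ≈ 0.3000
After 'present': P(species X) = 0.2·0.3000 / (0.2·0.3000 + 0.7·0.7000) ≈ 0.1091
After 'present': P(species X) = 0.2·0.1091 / (0.2·0.1091 + 0.7·0.8909) ≈ 0.0338
After 'absent': P(species X) = 0.8·0.0338 / (0.8·0.0338 + 0.3·0.9662) ≈ 0.0853
After 'present': P(species X) = 0.2·0.0853 / (0.2·0.0853 + 0.7·0.9147) ≈ 0.0260
After 'absent': P(species X) = 0.8·0.0260 / (0.8·0.0260 + 0.3·0.9740) ≈ 0.0664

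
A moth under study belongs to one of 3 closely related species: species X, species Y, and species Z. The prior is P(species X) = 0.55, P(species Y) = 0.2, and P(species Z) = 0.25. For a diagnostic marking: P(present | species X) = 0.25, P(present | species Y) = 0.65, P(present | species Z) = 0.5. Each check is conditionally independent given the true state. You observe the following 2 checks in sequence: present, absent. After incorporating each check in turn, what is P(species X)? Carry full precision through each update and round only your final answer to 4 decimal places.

Each posterior becomes the prior for the next update.
After 'present': normaliser = 0.25·0.5500 + 0.65·0.2000 + 0.5·0.2500; P(species X) ≈ 0.3503, P(species Y) ≈ 0.3312, P(species Z) ≈ 0.3185
After 'absent': normaliser = 0.75·0.3503 + 0.35·0.3312 + 0.5·0.3185; P(species X) ≈ 0.4885, P(species Y) ≈ 0.2155, P(species Z) ≈ 0.2960

0.4885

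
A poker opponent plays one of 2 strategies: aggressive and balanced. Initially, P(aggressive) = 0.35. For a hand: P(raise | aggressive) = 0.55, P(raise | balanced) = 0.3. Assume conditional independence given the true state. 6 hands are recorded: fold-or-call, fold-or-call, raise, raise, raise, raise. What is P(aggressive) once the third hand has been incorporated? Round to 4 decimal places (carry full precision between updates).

0.2898

After 'fold-or-call': P(aggressive) = 0.45·0.3500 / (0.45·0.3500 + 0.7·0.6500) ≈ 0.2571
After 'fold-or-call': P(aggressive) = 0.45·0.2571 / (0.45·0.2571 + 0.7·0.7429) ≈ 0.1820
After 'raise': P(aggressive) = 0.55·0.1820 / (0.55·0.1820 + 0.3·0.8180) ≈ 0.2898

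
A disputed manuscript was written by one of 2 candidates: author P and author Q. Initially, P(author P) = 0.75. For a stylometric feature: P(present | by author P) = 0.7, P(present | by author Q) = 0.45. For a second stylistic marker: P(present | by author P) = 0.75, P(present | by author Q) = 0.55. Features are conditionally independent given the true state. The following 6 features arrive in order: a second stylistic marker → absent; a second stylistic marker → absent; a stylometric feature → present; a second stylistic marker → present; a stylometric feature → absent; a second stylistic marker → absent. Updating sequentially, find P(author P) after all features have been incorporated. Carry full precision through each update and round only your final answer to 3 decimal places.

Each posterior becomes the prior for the next update.
After a second stylistic marker='absent': P(author P) = 0.25·0.7500 / (0.25·0.7500 + 0.45·0.2500) ≈ 0.6250
After a second stylistic marker='absent': P(author P) = 0.25·0.6250 / (0.25·0.6250 + 0.45·0.3750) ≈ 0.4808
After a stylometric feature='present': P(author P) = 0.7·0.4808 / (0.7·0.4808 + 0.45·0.5192) ≈ 0.5902
After a second stylistic marker='present': P(author P) = 0.75·0.5902 / (0.75·0.5902 + 0.55·0.4098) ≈ 0.6626
After a stylometric feature='absent': P(author P) = 0.3·0.6626 / (0.3·0.6626 + 0.55·0.3374) ≈ 0.5172
After a second stylistic marker='absent': P(author P) = 0.25·0.5172 / (0.25·0.5172 + 0.45·0.4828) ≈ 0.3731

0.373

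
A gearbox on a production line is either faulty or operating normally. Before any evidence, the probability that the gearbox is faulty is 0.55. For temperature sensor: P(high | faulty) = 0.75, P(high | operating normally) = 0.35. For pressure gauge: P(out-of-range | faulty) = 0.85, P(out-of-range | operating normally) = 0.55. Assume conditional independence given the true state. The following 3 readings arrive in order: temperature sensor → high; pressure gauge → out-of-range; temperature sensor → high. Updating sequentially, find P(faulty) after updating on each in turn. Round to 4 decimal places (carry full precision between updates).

Each posterior becomes the prior for the next update.
After temperature sensor='high': P(faulty) = 0.75·0.5500 / (0.75·0.5500 + 0.35·0.4500) ≈ 0.7237
After pressure gauge='out-of-range': P(faulty) = 0.85·0.7237 / (0.85·0.7237 + 0.55·0.2763) ≈ 0.8019
After temperature sensor='high': P(faulty) = 0.75·0.8019 / (0.75·0.8019 + 0.35·0.1981) ≈ 0.8966

0.8966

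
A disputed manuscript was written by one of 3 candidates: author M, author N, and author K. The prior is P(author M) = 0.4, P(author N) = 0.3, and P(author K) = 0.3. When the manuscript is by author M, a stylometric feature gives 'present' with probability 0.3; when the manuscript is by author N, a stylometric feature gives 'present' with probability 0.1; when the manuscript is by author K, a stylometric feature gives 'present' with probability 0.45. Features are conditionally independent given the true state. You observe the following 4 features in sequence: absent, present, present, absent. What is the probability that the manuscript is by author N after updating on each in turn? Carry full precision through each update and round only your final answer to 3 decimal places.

After 'absent': normaliser = 0.7·0.4000 + 0.9·0.3000 + 0.55·0.3000; P(author M) ≈ 0.3916, P(author N) ≈ 0.3776, P(author K) ≈ 0.2308
After 'present': normaliser = 0.3·0.3916 + 0.1·0.3776 + 0.45·0.2308; P(author M) ≈ 0.4534, P(author N) ≈ 0.1457, P(author K) ≈ 0.4008
After 'present': normaliser = 0.3·0.4534 + 0.1·0.1457 + 0.45·0.4008; P(author M) ≈ 0.4110, P(author N) ≈ 0.0440, P(author K) ≈ 0.5450
After 'absent': normaliser = 0.7·0.4110 + 0.9·0.0440 + 0.55·0.5450; P(author M) ≈ 0.4588, P(author N) ≈ 0.0632, P(author K) ≈ 0.4780

0.063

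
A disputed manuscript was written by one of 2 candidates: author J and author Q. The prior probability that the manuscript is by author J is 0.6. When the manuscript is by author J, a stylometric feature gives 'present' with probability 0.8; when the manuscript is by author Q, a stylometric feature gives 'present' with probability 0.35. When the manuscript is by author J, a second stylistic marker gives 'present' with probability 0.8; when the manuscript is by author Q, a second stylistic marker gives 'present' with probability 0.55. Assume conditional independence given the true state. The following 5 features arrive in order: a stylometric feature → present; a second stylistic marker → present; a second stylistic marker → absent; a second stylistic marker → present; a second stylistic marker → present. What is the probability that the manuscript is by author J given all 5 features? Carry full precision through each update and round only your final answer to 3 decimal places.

0.824

After a stylometric feature='present': P(author J) = 0.8·0.6000 / (0.8·0.6000 + 0.35·0.4000) ≈ 0.7742
After a second stylistic marker='present': P(author J) = 0.8·0.7742 / (0.8·0.7742 + 0.55·0.2258) ≈ 0.8330
After a second stylistic marker='absent': P(author J) = 0.2·0.8330 / (0.2·0.8330 + 0.45·0.1670) ≈ 0.6891
After a second stylistic marker='present': P(author J) = 0.8·0.6891 / (0.8·0.6891 + 0.55·0.3109) ≈ 0.7633
After a second stylistic marker='present': P(author J) = 0.8·0.7633 / (0.8·0.7633 + 0.55·0.2367) ≈ 0.8242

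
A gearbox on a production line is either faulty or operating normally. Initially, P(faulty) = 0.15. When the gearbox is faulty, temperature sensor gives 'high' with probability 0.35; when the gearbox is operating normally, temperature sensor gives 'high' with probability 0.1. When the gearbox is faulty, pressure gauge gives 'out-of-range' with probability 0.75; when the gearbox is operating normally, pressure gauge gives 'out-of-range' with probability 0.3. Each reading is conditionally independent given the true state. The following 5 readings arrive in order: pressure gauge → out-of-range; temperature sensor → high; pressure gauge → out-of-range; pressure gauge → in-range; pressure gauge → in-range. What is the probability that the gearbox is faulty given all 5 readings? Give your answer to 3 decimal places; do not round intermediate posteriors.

After pressure gauge='out-of-range': P(faulty) = 0.75·0.1500 / (0.75·0.1500 + 0.3·0.8500) ≈ 0.3061
After temperature sensor='high': P(faulty) = 0.35·0.3061 / (0.35·0.3061 + 0.1·0.6939) ≈ 0.6069
After pressure gauge='out-of-range': P(faulty) = 0.75·0.6069 / (0.75·0.6069 + 0.3·0.3931) ≈ 0.7943
After pressure gauge='in-range': P(faulty) = 0.25·0.7943 / (0.25·0.7943 + 0.7·0.2057) ≈ 0.5796
After pressure gauge='in-range': P(faulty) = 0.25·0.5796 / (0.25·0.5796 + 0.7·0.4204) ≈ 0.3299

0.330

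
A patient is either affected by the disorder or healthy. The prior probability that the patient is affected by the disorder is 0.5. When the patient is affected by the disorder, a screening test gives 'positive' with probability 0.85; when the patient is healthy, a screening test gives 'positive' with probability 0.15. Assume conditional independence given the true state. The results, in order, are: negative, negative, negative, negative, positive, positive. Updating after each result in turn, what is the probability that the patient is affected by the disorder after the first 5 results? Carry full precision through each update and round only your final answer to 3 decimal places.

0.005

Each posterior becomes the prior for the next update.
After 'negative': P(affected) = 0.15·0.5000 / (0.15·0.5000 + 0.85·0.5000) ≈ 0.1500
After 'negative': P(affected) = 0.15·0.1500 / (0.15·0.1500 + 0.85·0.8500) ≈ 0.0302
After 'negative': P(affected) = 0.15·0.0302 / (0.15·0.0302 + 0.85·0.9698) ≈ 0.0055
After 'negative': P(affected) = 0.15·0.0055 / (0.15·0.0055 + 0.85·0.9945) ≈ 0.0010
After 'positive': P(affected) = 0.85·0.0010 / (0.85·0.0010 + 0.15·0.9990) ≈ 0.0055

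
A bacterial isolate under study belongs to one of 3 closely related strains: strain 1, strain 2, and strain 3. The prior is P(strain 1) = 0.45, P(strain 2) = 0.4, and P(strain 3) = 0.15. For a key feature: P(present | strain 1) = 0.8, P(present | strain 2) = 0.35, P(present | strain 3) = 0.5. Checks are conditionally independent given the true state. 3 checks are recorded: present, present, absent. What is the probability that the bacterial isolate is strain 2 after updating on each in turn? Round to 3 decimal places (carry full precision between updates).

After 'present': normaliser = 0.8·0.4500 + 0.35·0.4000 + 0.5·0.1500; P(strain 1) ≈ 0.6261, P(strain 2) ≈ 0.2435, P(strain 3) ≈ 0.1304
After 'present': normaliser = 0.8·0.6261 + 0.35·0.2435 + 0.5·0.1304; P(strain 1) ≈ 0.7690, P(strain 2) ≈ 0.1308, P(strain 3) ≈ 0.1001
After 'absent': normaliser = 0.2·0.7690 + 0.65·0.1308 + 0.5·0.1001; P(strain 1) ≈ 0.5323, P(strain 2) ≈ 0.2944, P(strain 3) ≈ 0.1733

0.294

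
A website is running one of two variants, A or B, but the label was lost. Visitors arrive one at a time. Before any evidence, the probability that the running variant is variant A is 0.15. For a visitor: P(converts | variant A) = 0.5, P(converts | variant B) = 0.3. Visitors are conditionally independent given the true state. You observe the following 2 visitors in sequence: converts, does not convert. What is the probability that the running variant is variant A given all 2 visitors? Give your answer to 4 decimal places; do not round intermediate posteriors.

0.1736

Each posterior becomes the prior for the next update.
After 'converts': P(A) = 0.5·0.1500 / (0.5·0.1500 + 0.3·0.8500) ≈ 0.2273
After 'does not convert': P(A) = 0.5·0.2273 / (0.5·0.2273 + 0.7·0.7727) ≈ 0.1736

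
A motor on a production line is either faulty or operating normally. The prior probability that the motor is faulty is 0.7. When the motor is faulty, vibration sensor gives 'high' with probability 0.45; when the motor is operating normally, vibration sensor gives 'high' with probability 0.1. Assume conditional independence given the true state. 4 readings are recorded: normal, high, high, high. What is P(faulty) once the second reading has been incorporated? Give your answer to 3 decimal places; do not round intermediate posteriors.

0.865

Apply Bayes' rule sequentially, carrying P(faulty) forward.
After 'normal': P(faulty) = 0.55·0.7000 / (0.55·0.7000 + 0.9·0.3000) ≈ 0.5878
After 'high': P(faulty) = 0.45·0.5878 / (0.45·0.5878 + 0.1·0.4122) ≈ 0.8652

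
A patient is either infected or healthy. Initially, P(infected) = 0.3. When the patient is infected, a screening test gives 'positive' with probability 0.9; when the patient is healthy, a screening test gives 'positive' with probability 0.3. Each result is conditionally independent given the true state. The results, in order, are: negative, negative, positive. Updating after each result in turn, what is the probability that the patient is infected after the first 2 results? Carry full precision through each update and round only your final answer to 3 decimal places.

After 'negative': P(infected) = 0.1·0.3000 / (0.1·0.3000 + 0.7·0.7000) ≈ 0.0577
After 'negative': P(infected) = 0.1·0.0577 / (0.1·0.0577 + 0.7·0.9423) ≈ 0.0087

0.009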